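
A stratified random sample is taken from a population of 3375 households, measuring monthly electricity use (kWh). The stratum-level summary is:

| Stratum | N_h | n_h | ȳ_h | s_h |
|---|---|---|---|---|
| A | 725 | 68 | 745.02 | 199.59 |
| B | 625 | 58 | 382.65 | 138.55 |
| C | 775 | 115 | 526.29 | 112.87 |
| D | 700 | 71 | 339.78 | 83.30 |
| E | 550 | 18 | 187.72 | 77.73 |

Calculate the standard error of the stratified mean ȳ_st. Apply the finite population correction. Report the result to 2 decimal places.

V̂(ȳ_st) = Σ W_h² (1 − n_h/N_h) s_h²/n_h, with W_h = N_h/N and N = 3375:
  stratum A: (725/3375)²·(1 − 68/725)·199.59²/68 = 24.4977
  stratum B: (625/3375)²·(1 − 58/625)·138.55²/58 = 10.2968
  stratum C: (775/3375)²·(1 − 115/775)·112.87²/115 = 4.97459
  stratum D: (700/3375)²·(1 − 71/700)·83.30²/71 = 3.77775
  stratum E: (550/3375)²·(1 − 18/550)·77.73²/18 = 8.62247
V̂(ȳ_st) = 52.1692
SE(ȳ_st) = √52.1692 = 7.22283

SE(ȳ_st) ≈ 7.22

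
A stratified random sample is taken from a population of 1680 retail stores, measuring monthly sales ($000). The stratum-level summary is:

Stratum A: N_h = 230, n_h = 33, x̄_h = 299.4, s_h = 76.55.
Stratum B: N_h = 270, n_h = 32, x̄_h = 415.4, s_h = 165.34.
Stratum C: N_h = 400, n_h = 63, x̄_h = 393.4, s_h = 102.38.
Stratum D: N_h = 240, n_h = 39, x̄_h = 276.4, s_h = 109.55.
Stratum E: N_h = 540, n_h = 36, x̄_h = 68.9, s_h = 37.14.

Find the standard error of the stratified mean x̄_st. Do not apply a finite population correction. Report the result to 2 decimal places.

V̂(x̄_st) = Σ W_h² s_h²/n_h, with W_h = N_h/N and N = 1680:
  stratum A: (230/1680)²·76.55²/33 = 3.32823
  stratum B: (270/1680)²·165.34²/32 = 22.0656
  stratum C: (400/1680)²·102.38²/63 = 9.43172
  stratum D: (240/1680)²·109.55²/39 = 6.28006
  stratum E: (540/1680)²·37.14²/36 = 3.95868
V̂(x̄_st) = 45.0643
SE(x̄_st) = √45.0643 = 6.71299

SE(x̄_st) ≈ 6.71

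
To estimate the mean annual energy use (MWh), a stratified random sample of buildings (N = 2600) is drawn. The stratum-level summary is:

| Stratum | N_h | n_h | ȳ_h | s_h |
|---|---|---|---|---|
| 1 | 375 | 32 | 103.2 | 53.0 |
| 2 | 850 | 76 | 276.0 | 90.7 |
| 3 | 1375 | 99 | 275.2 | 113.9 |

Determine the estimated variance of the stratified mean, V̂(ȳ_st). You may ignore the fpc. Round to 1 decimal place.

V̂(ȳ_st) = Σ W_h² s_h²/n_h, with W_h = N_h/N and N = 2600:
  stratum 1: (375/2600)²·53.0²/32 = 1.82607
  stratum 2: (850/2600)²·90.7²/76 = 11.5689
  stratum 3: (1375/2600)²·113.9²/99 = 36.6497
V̂(ȳ_st) = 50.0447

V̂(ȳ_st) ≈ 50.0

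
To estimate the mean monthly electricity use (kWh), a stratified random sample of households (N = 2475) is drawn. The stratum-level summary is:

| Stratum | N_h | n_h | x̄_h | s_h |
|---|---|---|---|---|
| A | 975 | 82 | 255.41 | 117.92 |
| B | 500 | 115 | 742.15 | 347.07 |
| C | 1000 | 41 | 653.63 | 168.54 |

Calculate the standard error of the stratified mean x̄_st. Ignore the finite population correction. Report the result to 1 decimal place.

V̂(x̄_st) = Σ W_h² s_h²/n_h, with W_h = N_h/N and N = 2475:
  stratum A: (975/2475)²·117.92²/82 = 26.316
  stratum B: (500/2475)²·347.07²/115 = 42.749
  stratum C: (1000/2475)²·168.54²/41 = 113.102
V̂(x̄_st) = 182.167
SE(x̄_st) = √182.167 = 13.4969

SE(x̄_st) ≈ 13.5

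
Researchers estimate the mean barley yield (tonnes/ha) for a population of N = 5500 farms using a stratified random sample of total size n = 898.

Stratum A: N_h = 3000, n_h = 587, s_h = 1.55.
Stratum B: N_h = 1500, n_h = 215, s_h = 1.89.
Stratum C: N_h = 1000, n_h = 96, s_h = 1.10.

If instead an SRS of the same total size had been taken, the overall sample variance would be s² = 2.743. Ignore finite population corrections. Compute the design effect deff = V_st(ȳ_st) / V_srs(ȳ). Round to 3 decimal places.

deff ≈ 0.940

V̂(ȳ_st) = Σ W_h² s_h²/n_h, with W_h = N_h/N and N = 5500:
  stratum A: (3000/5500)²·1.55²/587 = 0.00121771
  stratum B: (1500/5500)²·1.89²/215 = 0.00123578
  stratum C: (1000/5500)²·1.10²/96 = 0.000416667
V_st = 0.00287016
V_srs = s²/n = 2.743/898 = 0.00305457
deff = V_st / V_srs = 0.00287016/0.00305457 = 0.9396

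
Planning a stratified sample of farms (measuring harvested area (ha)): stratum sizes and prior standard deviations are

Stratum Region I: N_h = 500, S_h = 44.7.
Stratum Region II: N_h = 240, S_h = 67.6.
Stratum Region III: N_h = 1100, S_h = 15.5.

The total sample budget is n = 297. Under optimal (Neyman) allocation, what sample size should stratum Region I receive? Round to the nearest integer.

Neyman allocation: n_h = n · N_h S_h / Σ N_i S_i, with n = 297.
  stratum Region I: N_h·S_h = 500·44.7 = 22350.00
  stratum Region II: N_h·S_h = 240·67.6 = 16224.00
  stratum Region III: N_h·S_h = 1100·15.5 = 17050.00
Σ N_h S_h = 55624.00
n for stratum Region I = 297·22350.00/55624.00 = 119.336 → 119

119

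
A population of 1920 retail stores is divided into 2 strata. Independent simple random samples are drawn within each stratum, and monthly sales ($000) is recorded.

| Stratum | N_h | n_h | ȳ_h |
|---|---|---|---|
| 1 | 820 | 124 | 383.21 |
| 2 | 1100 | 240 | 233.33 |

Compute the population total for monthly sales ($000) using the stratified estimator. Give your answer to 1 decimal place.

τ̂_st ≈ 570895.2

τ̂_st = Σ N_h ȳ_h = 820·383.21 + 1100·233.33 = 570895.2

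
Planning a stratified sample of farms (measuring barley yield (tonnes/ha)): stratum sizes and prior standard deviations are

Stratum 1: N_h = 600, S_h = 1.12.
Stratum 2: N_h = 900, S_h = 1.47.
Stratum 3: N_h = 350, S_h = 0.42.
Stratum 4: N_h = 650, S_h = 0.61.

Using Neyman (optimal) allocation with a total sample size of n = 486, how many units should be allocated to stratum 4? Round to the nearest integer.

76

Neyman allocation: n_h = n · N_h S_h / Σ N_i S_i, with n = 486.
  stratum 1: N_h·S_h = 600·1.12 = 672.00
  stratum 2: N_h·S_h = 900·1.47 = 1323.00
  stratum 3: N_h·S_h = 350·0.42 = 147.00
  stratum 4: N_h·S_h = 650·0.61 = 396.50
Σ N_h S_h = 2538.50
n for stratum 4 = 486·396.50/2538.50 = 75.911 → 76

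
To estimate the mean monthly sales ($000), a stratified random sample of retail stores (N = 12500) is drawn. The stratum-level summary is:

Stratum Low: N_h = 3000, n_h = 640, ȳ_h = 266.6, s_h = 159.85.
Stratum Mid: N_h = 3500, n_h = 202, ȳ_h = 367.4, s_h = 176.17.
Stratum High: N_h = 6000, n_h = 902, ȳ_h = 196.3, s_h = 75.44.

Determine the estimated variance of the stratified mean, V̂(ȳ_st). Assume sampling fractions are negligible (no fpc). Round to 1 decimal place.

V̂(ȳ_st) = Σ W_h² s_h²/n_h, with W_h = N_h/N and N = 12500:
  stratum Low: (3000/12500)²·159.85²/640 = 2.29968
  stratum Mid: (3500/12500)²·176.17²/202 = 12.0456
  stratum High: (6000/12500)²·75.44²/902 = 1.45372
V̂(ȳ_st) = 15.799

V̂(ȳ_st) ≈ 15.8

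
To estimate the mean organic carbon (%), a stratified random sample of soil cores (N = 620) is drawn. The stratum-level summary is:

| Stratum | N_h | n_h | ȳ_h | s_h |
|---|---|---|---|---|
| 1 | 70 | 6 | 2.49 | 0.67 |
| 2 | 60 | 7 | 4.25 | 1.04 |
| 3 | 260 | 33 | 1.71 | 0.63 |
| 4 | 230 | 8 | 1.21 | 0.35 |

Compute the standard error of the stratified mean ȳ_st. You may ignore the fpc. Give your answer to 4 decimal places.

SE(ȳ_st) ≈ 0.0814

V̂(ȳ_st) = Σ W_h² s_h²/n_h, with W_h = N_h/N and N = 620:
  stratum 1: (70/620)²·0.67²/6 = 0.000953698
  stratum 2: (60/620)²·1.04²/7 = 0.00144706
  stratum 3: (260/620)²·0.63²/33 = 0.0021151
  stratum 4: (230/620)²·0.35²/8 = 0.00210726
V̂(ȳ_st) = 0.00662312
SE(ȳ_st) = √0.00662312 = 0.0813826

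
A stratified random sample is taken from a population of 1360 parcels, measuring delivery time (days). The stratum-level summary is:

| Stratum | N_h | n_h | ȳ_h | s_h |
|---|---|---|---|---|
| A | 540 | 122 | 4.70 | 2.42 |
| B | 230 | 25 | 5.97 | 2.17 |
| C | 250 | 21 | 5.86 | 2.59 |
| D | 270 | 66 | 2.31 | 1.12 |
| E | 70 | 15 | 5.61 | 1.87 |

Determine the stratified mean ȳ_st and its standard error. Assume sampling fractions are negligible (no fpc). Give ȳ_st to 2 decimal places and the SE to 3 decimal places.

ȳ_st = Σ W_h ȳ_h = (540·4.70 + 230·5.97 + 250·5.86 + 270·2.31 + 70·5.61)/1360 = 4.70037
V̂(ȳ_st) = Σ W_h² s_h²/n_h, with W_h = N_h/N and N = 1360:
  stratum A: (540/1360)²·2.42²/122 = 0.00756799
  stratum B: (230/1360)²·2.17²/25 = 0.00538713
  stratum C: (250/1360)²·2.59²/21 = 0.010794
  stratum D: (270/1360)²·1.12²/66 = 0.000749103
  stratum E: (70/1360)²·1.87²/15 = 0.000617604
V̂(ȳ_st) = 0.0251158
SE(ȳ_st) = √0.0251158 = 0.15848

ȳ_st ≈ 4.70, SE ≈ 0.158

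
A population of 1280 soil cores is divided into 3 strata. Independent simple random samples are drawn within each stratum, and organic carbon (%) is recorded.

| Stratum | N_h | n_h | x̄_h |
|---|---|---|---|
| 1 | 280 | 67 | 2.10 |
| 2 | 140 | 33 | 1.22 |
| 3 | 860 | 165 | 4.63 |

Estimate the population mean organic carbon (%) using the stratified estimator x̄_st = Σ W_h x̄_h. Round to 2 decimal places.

N = Σ N_h = 1280. Stratum weights W_h = N_h/N.
x̄_st = (280·2.10 + 140·1.22 + 860·4.63) / 1280 = 3.7036

x̄_st ≈ 3.70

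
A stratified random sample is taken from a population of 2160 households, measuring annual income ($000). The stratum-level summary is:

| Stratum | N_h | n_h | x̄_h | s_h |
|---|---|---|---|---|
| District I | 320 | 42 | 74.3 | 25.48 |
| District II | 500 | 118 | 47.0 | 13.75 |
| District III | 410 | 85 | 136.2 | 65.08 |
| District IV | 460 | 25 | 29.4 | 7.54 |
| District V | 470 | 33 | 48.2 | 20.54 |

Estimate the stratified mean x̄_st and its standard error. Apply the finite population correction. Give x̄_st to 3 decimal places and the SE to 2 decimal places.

x̄_st = Σ W_h x̄_h = (320·74.3 + 500·47.0 + 410·136.2 + 460·29.4 + 470·48.2)/2160 = 64.48889
V̂(x̄_st) = Σ W_h² (1 − n_h/N_h) s_h²/n_h, with W_h = N_h/N and N = 2160:
  stratum District I: (320/2160)²·(1 − 42/320)·25.48²/42 = 0.294738
  stratum District II: (500/2160)²·(1 − 118/500)·13.75²/118 = 0.0655918
  stratum District III: (410/2160)²·(1 − 85/410)·65.08²/85 = 1.4231
  stratum District IV: (460/2160)²·(1 − 25/460)·7.54²/25 = 0.0975309
  stratum District V: (470/2160)²·(1 − 33/470)·20.54²/33 = 0.562806
V̂(x̄_st) = 2.44377
SE(x̄_st) = √2.44377 = 1.56326

x̄_st ≈ 64.489, SE ≈ 1.56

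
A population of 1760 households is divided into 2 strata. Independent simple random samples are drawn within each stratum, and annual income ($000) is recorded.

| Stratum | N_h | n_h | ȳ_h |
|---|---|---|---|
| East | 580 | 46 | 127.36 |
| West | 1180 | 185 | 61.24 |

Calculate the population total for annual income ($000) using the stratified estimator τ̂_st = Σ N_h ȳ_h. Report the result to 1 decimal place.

τ̂_st ≈ 146132.0

τ̂_st = Σ N_h ȳ_h = 580·127.36 + 1180·61.24 = 146132.0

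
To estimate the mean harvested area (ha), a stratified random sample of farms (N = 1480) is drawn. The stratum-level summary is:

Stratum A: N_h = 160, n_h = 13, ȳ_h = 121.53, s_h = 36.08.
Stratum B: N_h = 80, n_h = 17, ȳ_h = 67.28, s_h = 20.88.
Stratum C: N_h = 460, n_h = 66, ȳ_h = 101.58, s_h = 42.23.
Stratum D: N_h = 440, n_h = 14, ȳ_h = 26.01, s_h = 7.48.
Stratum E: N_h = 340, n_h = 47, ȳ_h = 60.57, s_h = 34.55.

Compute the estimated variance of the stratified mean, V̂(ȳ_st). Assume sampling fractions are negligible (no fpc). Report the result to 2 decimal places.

V̂(ȳ_st) = Σ W_h² s_h²/n_h, with W_h = N_h/N and N = 1480:
  stratum A: (160/1480)²·36.08²/13 = 1.17032
  stratum B: (80/1480)²·20.88²/17 = 0.0749322
  stratum C: (460/1480)²·42.23²/66 = 2.6103
  stratum D: (440/1480)²·7.48²/14 = 0.35323
  stratum E: (340/1480)²·34.55²/47 = 1.34039
V̂(ȳ_st) = 5.54918

V̂(ȳ_st) ≈ 5.55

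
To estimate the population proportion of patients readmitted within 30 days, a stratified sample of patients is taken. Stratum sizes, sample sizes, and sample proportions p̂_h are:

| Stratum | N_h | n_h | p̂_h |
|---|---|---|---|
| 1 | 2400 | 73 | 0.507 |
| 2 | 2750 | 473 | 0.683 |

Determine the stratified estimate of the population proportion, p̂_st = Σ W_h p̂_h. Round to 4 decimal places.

p̂_st ≈ 0.6010

N = 5150; stratum weights W_h = N_h/N.
p̂_st = Σ W_h p̂_h = (2400·0.507 + 2750·0.683)/5150 = 0.60098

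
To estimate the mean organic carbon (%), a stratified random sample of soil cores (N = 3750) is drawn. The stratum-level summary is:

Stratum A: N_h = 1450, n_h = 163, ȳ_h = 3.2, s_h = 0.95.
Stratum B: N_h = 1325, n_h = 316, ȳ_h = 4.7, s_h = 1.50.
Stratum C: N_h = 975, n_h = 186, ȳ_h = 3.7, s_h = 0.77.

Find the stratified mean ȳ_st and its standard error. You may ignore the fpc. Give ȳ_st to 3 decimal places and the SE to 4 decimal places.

ȳ_st = Σ W_h ȳ_h = (1450·3.2 + 1325·4.7 + 975·3.7)/3750 = 3.86000
V̂(ȳ_st) = Σ W_h² s_h²/n_h, with W_h = N_h/N and N = 3750:
  stratum A: (1450/3750)²·0.95²/163 = 0.000827815
  stratum B: (1325/3750)²·1.50²/316 = 0.000888924
  stratum C: (975/3750)²·0.77²/186 = 0.000215484
V̂(ȳ_st) = 0.00193222
SE(ȳ_st) = √0.00193222 = 0.0439571

ȳ_st ≈ 3.860, SE ≈ 0.0440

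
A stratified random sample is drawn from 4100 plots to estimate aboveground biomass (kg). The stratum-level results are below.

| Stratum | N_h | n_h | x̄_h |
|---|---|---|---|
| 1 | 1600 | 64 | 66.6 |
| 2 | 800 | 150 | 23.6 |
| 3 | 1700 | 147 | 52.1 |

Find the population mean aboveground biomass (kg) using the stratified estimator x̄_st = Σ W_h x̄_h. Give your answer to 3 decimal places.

N = Σ N_h = 4100. Stratum weights W_h = N_h/N.
x̄_st = (1600·66.6 + 800·23.6 + 1700·52.1) / 4100 = 52.19756

x̄_st ≈ 52.198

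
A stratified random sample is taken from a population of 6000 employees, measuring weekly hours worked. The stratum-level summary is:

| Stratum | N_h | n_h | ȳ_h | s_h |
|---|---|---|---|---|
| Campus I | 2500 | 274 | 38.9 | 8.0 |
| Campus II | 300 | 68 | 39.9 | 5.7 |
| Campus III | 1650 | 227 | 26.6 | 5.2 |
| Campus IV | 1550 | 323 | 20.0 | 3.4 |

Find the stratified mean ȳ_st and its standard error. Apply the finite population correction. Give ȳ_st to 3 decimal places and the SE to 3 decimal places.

ȳ_st ≈ 30.685, SE ≈ 0.216

ȳ_st = Σ W_h ȳ_h = (2500·38.9 + 300·39.9 + 1650·26.6 + 1550·20.0)/6000 = 30.68500
V̂(ȳ_st) = Σ W_h² (1 − n_h/N_h) s_h²/n_h, with W_h = N_h/N and N = 6000:
  stratum Campus I: (2500/6000)²·(1 − 274/2500)·8.0²/274 = 0.0361071
  stratum Campus II: (300/6000)²·(1 − 68/300)·5.7²/68 = 0.000923735
  stratum Campus III: (1650/6000)²·(1 − 227/1650)·5.2²/227 = 0.00776904
  stratum Campus IV: (1550/6000)²·(1 − 323/1550)·3.4²/323 = 0.00189073
V̂(ȳ_st) = 0.0466906
SE(ȳ_st) = √0.0466906 = 0.21608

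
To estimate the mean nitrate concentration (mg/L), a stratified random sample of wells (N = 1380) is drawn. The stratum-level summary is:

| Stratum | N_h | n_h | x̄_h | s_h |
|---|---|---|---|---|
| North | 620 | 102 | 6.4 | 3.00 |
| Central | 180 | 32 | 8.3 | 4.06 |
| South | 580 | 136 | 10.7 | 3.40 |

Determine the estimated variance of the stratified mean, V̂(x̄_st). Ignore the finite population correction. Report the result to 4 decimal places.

V̂(x̄_st) = Σ W_h² s_h²/n_h, with W_h = N_h/N and N = 1380:
  stratum North: (620/1380)²·3.00²/102 = 0.0178101
  stratum Central: (180/1380)²·4.06²/32 = 0.00876373
  stratum South: (580/1380)²·3.40²/136 = 0.0150147
V̂(x̄_st) = 0.0415886

V̂(x̄_st) ≈ 0.0416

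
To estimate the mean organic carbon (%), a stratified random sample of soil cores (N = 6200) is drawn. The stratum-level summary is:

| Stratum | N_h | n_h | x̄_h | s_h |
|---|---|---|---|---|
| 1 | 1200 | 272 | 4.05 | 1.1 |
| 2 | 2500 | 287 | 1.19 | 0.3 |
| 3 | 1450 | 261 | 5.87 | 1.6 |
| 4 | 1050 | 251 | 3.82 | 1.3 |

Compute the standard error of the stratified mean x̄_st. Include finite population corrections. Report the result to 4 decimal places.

SE(x̄_st) ≈ 0.0276

V̂(x̄_st) = Σ W_h² (1 − n_h/N_h) s_h²/n_h, with W_h = N_h/N and N = 6200:
  stratum 1: (1200/6200)²·(1 − 272/1200)·1.1²/272 = 0.000128873
  stratum 2: (2500/6200)²·(1 − 287/2500)·0.3²/287 = 4.51335e-05
  stratum 3: (1450/6200)²·(1 − 261/1450)·1.6²/261 = 0.000439912
  stratum 4: (1050/6200)²·(1 − 251/1050)·1.3²/251 = 0.000146949
V̂(x̄_st) = 0.000760867
SE(x̄_st) = √0.000760867 = 0.0275838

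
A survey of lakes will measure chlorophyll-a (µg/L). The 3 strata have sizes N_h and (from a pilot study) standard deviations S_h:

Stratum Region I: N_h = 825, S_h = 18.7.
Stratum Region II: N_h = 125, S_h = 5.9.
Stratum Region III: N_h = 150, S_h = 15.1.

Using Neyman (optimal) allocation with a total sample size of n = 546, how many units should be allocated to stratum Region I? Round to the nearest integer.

457

Neyman allocation: n_h = n · N_h S_h / Σ N_i S_i, with n = 546.
  stratum Region I: N_h·S_h = 825·18.7 = 15427.50
  stratum Region II: N_h·S_h = 125·5.9 = 737.50
  stratum Region III: N_h·S_h = 150·15.1 = 2265.00
Σ N_h S_h = 18430.00
n for stratum Region I = 546·15427.50/18430.00 = 457.049 → 457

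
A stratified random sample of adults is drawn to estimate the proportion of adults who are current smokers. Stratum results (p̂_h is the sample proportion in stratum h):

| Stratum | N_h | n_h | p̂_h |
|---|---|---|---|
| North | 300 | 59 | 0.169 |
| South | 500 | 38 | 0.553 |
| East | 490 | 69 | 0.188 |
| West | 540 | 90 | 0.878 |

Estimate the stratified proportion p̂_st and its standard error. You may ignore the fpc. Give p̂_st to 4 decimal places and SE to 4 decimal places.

N = 1830; stratum weights W_h = N_h/N.
p̂_st = Σ W_h p̂_h = (300·0.169 + 500·0.553 + 490·0.188 + 540·0.878)/1830 = 0.48822
V̂(p̂_st) = Σ W_h² p̂_h(1−p̂_h)/(n_h−1):
  stratum North: (300/1830)²·0.169·0.831/58 = 6.50729e-05
  stratum South: (500/1830)²·0.553·0.447/37 = 0.000498734
  stratum East: (490/1830)²·0.188·0.812/68 = 0.000160951
  stratum West: (540/1830)²·0.878·0.122/89 = 0.000104797
V̂(p̂_st) = 0.000829555; SE = √V̂ = 0.028802

p̂_st ≈ 0.4882, SE ≈ 0.0288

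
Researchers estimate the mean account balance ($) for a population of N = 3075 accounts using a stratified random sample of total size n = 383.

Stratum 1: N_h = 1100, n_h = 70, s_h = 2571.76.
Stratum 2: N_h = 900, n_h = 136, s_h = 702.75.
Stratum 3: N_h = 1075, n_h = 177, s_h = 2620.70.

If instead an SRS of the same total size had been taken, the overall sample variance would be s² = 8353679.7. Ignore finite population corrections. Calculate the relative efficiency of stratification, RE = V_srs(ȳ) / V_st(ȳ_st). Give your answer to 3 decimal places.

V̂(ȳ_st) = Σ W_h² s_h²/n_h, with W_h = N_h/N and N = 3075:
  stratum 1: (1100/3075)²·2571.76²/70 = 12090.9
  stratum 2: (900/3075)²·702.75²/136 = 311.07
  stratum 3: (1075/3075)²·2620.70²/177 = 4742.29
V_st = 17144.2
V_srs = s²/n = 8353679.7/383 = 21811.2
Relative efficiency = V_srs / V_st = 21811.2/17144.2 = 1.2722

RE ≈ 1.272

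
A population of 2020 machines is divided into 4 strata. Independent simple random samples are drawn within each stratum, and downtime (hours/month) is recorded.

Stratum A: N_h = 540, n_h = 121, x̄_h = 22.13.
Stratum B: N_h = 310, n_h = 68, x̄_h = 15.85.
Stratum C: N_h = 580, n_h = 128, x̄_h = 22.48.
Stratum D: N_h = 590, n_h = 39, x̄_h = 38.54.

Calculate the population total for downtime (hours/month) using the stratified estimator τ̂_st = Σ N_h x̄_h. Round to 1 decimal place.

τ̂_st = Σ N_h x̄_h = 540·22.13 + 310·15.85 + 580·22.48 + 590·38.54 = 52640.7

τ̂_st ≈ 52640.7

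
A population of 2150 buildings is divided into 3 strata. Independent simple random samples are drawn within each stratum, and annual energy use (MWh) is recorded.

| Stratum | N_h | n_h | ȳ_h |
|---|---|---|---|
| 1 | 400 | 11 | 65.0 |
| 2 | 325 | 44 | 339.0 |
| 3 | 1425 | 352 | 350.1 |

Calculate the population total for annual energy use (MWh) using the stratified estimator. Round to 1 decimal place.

τ̂_st ≈ 635067.5

τ̂_st = Σ N_h ȳ_h = 400·65.0 + 325·339.0 + 1425·350.1 = 635067.5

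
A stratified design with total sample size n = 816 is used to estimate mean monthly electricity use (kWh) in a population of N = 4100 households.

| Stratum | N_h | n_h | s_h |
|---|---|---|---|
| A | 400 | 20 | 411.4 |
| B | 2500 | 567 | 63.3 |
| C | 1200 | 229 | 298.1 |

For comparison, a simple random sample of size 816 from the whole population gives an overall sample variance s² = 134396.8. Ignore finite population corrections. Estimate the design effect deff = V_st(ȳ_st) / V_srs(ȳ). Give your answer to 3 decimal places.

deff ≈ 0.707

V̂(ȳ_st) = Σ W_h² s_h²/n_h, with W_h = N_h/N and N = 4100:
  stratum A: (400/4100)²·411.4²/20 = 80.5473
  stratum B: (2500/4100)²·63.3²/567 = 2.62746
  stratum C: (1200/4100)²·298.1²/229 = 33.2417
V_st = 116.416
V_srs = s²/n = 134396.8/816 = 164.702
deff = V_st / V_srs = 116.416/164.702 = 0.7068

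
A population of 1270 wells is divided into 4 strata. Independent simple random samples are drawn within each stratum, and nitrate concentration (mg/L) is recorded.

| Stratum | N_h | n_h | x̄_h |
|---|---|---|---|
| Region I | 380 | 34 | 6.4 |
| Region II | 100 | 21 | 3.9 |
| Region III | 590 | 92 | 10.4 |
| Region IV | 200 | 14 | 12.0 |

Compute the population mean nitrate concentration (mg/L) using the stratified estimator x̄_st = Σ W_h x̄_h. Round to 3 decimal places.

N = Σ N_h = 1270. Stratum weights W_h = N_h/N.
x̄_st = (380·6.4 + 100·3.9 + 590·10.4 + 200·12.0) / 1270 = 8.94331

x̄_st ≈ 8.943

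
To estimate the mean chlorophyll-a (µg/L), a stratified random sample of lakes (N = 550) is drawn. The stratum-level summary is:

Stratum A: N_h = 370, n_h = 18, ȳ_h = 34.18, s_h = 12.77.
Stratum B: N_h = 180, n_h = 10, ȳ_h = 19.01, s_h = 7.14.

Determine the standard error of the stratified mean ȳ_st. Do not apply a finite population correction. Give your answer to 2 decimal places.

SE(ȳ_st) ≈ 2.16

V̂(ȳ_st) = Σ W_h² s_h²/n_h, with W_h = N_h/N and N = 550:
  stratum A: (370/550)²·12.77²/18 = 4.10003
  stratum B: (180/550)²·7.14²/10 = 0.546029
V̂(ȳ_st) = 4.64606
SE(ȳ_st) = √4.64606 = 2.15547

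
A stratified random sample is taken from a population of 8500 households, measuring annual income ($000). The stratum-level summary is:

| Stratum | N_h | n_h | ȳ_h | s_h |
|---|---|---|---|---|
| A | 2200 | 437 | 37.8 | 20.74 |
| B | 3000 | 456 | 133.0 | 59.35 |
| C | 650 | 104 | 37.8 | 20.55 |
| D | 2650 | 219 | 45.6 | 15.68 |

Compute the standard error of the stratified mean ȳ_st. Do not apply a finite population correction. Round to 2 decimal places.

V̂(ȳ_st) = Σ W_h² s_h²/n_h, with W_h = N_h/N and N = 8500:
  stratum A: (2200/8500)²·20.74²/437 = 0.0659392
  stratum B: (3000/8500)²·59.35²/456 = 0.962235
  stratum C: (650/8500)²·20.55²/104 = 0.0237454
  stratum D: (2650/8500)²·15.68²/219 = 0.109119
V̂(ȳ_st) = 1.16104
SE(ȳ_st) = √1.16104 = 1.07752

SE(ȳ_st) ≈ 1.08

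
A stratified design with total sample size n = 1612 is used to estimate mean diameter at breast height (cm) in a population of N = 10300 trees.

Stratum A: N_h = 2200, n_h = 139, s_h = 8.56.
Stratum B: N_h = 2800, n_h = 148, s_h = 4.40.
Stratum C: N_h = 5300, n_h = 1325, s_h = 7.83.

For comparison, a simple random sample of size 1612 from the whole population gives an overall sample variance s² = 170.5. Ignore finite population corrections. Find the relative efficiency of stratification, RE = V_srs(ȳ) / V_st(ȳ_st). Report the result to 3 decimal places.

RE ≈ 2.301

V̂(ȳ_st) = Σ W_h² s_h²/n_h, with W_h = N_h/N and N = 10300:
  stratum A: (2200/10300)²·8.56²/139 = 0.0240494
  stratum B: (2800/10300)²·4.40²/148 = 0.00966686
  stratum C: (5300/10300)²·7.83²/1325 = 0.0122514
V_st = 0.0459676
V_srs = s²/n = 170.5/1612 = 0.105769
Relative efficiency = V_srs / V_st = 0.105769/0.0459676 = 2.3010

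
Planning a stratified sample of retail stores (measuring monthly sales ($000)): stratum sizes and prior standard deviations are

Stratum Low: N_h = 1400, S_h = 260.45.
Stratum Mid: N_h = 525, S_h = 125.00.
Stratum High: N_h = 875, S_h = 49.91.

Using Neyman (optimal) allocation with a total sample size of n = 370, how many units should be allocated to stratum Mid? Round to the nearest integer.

Neyman allocation: n_h = n · N_h S_h / Σ N_i S_i, with n = 370.
  stratum Low: N_h·S_h = 1400·260.45 = 364630.00
  stratum Mid: N_h·S_h = 525·125.00 = 65625.00
  stratum High: N_h·S_h = 875·49.91 = 43671.25
Σ N_h S_h = 473926.25
n for stratum Mid = 370·65625.00/473926.25 = 51.234 → 51

51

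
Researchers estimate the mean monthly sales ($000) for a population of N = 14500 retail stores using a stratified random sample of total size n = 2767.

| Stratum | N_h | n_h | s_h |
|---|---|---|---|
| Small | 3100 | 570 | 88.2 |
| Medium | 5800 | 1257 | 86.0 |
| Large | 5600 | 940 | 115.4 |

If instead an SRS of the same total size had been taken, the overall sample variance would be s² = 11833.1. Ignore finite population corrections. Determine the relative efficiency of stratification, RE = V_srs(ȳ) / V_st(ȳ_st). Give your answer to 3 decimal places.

RE ≈ 1.163

V̂(ȳ_st) = Σ W_h² s_h²/n_h, with W_h = N_h/N and N = 14500:
  stratum Small: (3100/14500)²·88.2²/570 = 0.623806
  stratum Medium: (5800/14500)²·86.0²/1257 = 0.941416
  stratum Large: (5600/14500)²·115.4²/940 = 2.11312
V_st = 3.67834
V_srs = s²/n = 11833.1/2767 = 4.27651
Relative efficiency = V_srs / V_st = 4.27651/3.67834 = 1.1626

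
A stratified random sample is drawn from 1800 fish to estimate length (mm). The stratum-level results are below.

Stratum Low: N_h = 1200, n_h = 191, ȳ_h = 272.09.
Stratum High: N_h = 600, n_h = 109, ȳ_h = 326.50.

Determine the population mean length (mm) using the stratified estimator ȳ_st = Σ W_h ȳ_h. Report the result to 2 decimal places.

N = Σ N_h = 1800. Stratum weights W_h = N_h/N.
ȳ_st = (1200·272.09 + 600·326.50) / 1800 = 290.2267

ȳ_st ≈ 290.23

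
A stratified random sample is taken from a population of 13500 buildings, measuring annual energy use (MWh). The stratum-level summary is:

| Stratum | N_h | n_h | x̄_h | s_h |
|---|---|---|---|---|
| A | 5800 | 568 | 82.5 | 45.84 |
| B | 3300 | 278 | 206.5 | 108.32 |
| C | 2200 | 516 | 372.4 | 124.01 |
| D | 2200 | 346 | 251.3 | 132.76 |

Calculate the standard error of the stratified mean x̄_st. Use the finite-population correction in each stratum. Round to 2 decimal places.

V̂(x̄_st) = Σ W_h² (1 − n_h/N_h) s_h²/n_h, with W_h = N_h/N and N = 13500:
  stratum A: (5800/13500)²·(1 − 568/5800)·45.84²/568 = 0.615983
  stratum B: (3300/13500)²·(1 − 278/3300)·108.32²/278 = 2.30948
  stratum C: (2200/13500)²·(1 − 516/2200)·124.01²/516 = 0.605844
  stratum D: (2200/13500)²·(1 − 346/2200)·132.76²/346 = 1.14005
V̂(x̄_st) = 4.67135
SE(x̄_st) = √4.67135 = 2.16133

SE(x̄_st) ≈ 2.16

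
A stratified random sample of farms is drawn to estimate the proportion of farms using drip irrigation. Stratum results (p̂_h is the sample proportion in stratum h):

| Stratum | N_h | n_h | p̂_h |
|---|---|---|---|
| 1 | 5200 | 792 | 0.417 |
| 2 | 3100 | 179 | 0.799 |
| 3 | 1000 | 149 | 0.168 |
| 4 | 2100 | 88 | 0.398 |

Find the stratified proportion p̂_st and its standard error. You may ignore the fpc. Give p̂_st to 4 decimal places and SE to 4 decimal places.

N = 11400; stratum weights W_h = N_h/N.
p̂_st = Σ W_h p̂_h = (5200·0.417 + 3100·0.799 + 1000·0.168 + 2100·0.398)/11400 = 0.49554
V̂(p̂_st) = Σ W_h² p̂_h(1−p̂_h)/(n_h−1):
  stratum 1: (5200/11400)²·0.417·0.583/791 = 6.39477e-05
  stratum 2: (3100/11400)²·0.799·0.201/178 = 6.6717e-05
  stratum 3: (1000/11400)²·0.168·0.832/148 = 7.2671e-06
  stratum 4: (2100/11400)²·0.398·0.602/87 = 9.34521e-05
V̂(p̂_st) = 0.000231384; SE = √V̂ = 0.0152113

p̂_st ≈ 0.4955, SE ≈ 0.0152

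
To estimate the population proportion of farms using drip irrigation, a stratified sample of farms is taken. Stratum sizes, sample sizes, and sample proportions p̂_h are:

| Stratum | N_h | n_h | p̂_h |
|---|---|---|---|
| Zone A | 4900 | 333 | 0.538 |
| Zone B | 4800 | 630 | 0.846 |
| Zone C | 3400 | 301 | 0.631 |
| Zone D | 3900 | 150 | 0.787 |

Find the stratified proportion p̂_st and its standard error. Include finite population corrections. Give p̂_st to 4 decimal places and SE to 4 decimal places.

N = 17000; stratum weights W_h = N_h/N.
p̂_st = Σ W_h p̂_h = (4900·0.538 + 4800·0.846 + 3400·0.631 + 3900·0.787)/17000 = 0.70069
V̂(p̂_st) = Σ W_h² (1 − n_h/N_h) p̂_h(1−p̂_h)/(n_h−1):
  stratum Zone A: (4900/17000)²·(1 − 333/4900)·0.538·0.462/332 = 5.79716e-05
  stratum Zone B: (4800/17000)²·(1 − 630/4800)·0.846·0.154/629 = 1.43456e-05
  stratum Zone C: (3400/17000)²·(1 − 301/3400)·0.631·0.369/300 = 2.82968e-05
  stratum Zone D: (3900/17000)²·(1 − 150/3900)·0.787·0.213/149 = 5.69333e-05
V̂(p̂_st) = 0.000157547; SE = √V̂ = 0.0125518

p̂_st ≈ 0.7007, SE ≈ 0.0126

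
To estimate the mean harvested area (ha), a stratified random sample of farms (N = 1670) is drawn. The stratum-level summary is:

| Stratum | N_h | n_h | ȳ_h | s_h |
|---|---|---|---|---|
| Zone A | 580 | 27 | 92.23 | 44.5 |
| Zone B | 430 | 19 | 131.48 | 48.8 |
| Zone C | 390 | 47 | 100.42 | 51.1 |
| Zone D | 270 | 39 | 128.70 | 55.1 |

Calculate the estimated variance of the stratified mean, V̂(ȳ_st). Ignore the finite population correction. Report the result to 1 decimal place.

V̂(ȳ_st) = Σ W_h² s_h²/n_h, with W_h = N_h/N and N = 1670:
  stratum Zone A: (580/1670)²·44.5²/27 = 8.84666
  stratum Zone B: (430/1670)²·48.8²/19 = 8.30979
  stratum Zone C: (390/1670)²·51.1²/47 = 3.02998
  stratum Zone D: (270/1670)²·55.1²/39 = 2.03485
V̂(ȳ_st) = 22.2213

V̂(ȳ_st) ≈ 22.2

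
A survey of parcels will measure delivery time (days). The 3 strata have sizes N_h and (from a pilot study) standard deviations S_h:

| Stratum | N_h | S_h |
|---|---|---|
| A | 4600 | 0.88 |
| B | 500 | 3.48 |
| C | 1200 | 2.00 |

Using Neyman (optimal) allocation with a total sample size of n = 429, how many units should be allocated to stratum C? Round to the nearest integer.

126

Neyman allocation: n_h = n · N_h S_h / Σ N_i S_i, with n = 429.
  stratum A: N_h·S_h = 4600·0.88 = 4048.00
  stratum B: N_h·S_h = 500·3.48 = 1740.00
  stratum C: N_h·S_h = 1200·2.00 = 2400.00
Σ N_h S_h = 8188.00
n for stratum C = 429·2400.00/8188.00 = 125.745 → 126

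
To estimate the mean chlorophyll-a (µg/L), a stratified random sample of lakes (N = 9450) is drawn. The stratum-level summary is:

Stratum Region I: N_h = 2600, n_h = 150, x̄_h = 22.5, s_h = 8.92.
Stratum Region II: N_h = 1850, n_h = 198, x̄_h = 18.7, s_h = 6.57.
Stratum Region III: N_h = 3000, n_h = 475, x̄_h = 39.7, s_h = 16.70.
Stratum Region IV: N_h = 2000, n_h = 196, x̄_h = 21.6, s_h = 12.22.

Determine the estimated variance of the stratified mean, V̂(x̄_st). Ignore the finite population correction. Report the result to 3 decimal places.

V̂(x̄_st) = Σ W_h² s_h²/n_h, with W_h = N_h/N and N = 9450:
  stratum Region I: (2600/9450)²·8.92²/150 = 0.0401533
  stratum Region II: (1850/9450)²·6.57²/198 = 0.00835498
  stratum Region III: (3000/9450)²·16.70²/475 = 0.0591723
  stratum Region IV: (2000/9450)²·12.22²/196 = 0.0341258
V̂(x̄_st) = 0.141806

V̂(x̄_st) ≈ 0.142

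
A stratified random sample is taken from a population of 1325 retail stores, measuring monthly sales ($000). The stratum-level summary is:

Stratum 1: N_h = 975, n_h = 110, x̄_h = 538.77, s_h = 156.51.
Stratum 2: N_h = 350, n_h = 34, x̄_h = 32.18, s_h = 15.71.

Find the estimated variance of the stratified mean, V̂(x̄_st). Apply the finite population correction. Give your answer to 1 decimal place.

V̂(x̄_st) ≈ 107.4

V̂(x̄_st) = Σ W_h² (1 − n_h/N_h) s_h²/n_h, with W_h = N_h/N and N = 1325:
  stratum 1: (975/1325)²·(1 − 110/975)·156.51²/110 = 106.975
  stratum 2: (350/1325)²·(1 − 34/350)·15.71²/34 = 0.457295
V̂(x̄_st) = 107.432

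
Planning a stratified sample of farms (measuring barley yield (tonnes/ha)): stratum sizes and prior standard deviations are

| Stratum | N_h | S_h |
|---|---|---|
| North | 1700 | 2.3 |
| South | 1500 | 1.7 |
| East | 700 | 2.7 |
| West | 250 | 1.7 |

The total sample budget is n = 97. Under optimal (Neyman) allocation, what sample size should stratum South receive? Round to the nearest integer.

Neyman allocation: n_h = n · N_h S_h / Σ N_i S_i, with n = 97.
  stratum North: N_h·S_h = 1700·2.3 = 3910.00
  stratum South: N_h·S_h = 1500·1.7 = 2550.00
  stratum East: N_h·S_h = 700·2.7 = 1890.00
  stratum West: N_h·S_h = 250·1.7 = 425.00
Σ N_h S_h = 8775.00
n for stratum South = 97·2550.00/8775.00 = 28.188 → 28

28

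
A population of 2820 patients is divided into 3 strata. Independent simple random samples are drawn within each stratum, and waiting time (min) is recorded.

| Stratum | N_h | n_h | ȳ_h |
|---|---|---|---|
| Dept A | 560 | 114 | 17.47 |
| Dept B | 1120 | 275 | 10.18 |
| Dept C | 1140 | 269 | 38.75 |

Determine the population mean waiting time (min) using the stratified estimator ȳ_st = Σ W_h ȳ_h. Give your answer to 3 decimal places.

ȳ_st ≈ 23.177

N = Σ N_h = 2820. Stratum weights W_h = N_h/N.
ȳ_st = (560·17.47 + 1120·10.18 + 1140·38.75) / 2820 = 23.17723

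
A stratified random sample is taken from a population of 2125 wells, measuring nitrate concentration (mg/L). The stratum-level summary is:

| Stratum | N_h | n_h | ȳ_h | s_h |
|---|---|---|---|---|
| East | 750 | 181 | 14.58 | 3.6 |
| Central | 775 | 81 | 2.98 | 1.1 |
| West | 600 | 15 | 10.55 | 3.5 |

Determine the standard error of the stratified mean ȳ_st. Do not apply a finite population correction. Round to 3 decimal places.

SE(ȳ_st) ≈ 0.276

V̂(ȳ_st) = Σ W_h² s_h²/n_h, with W_h = N_h/N and N = 2125:
  stratum East: (750/2125)²·3.6²/181 = 0.00891931
  stratum Central: (775/2125)²·1.1²/81 = 0.00198695
  stratum West: (600/2125)²·3.5²/15 = 0.0651073
V̂(ȳ_st) = 0.0760135
SE(ȳ_st) = √0.0760135 = 0.275705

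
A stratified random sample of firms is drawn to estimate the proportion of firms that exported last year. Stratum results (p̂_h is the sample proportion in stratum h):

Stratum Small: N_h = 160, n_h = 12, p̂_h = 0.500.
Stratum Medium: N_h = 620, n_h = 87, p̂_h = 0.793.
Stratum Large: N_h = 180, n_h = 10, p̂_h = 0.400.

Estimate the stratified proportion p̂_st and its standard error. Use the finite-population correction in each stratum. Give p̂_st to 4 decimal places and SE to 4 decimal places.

N = 960; stratum weights W_h = N_h/N.
p̂_st = Σ W_h p̂_h = (160·0.500 + 620·0.793 + 180·0.400)/960 = 0.67048
V̂(p̂_st) = Σ W_h² (1 − n_h/N_h) p̂_h(1−p̂_h)/(n_h−1):
  stratum Small: (160/960)²·(1 − 12/160)·0.500·0.500/11 = 0.000583965
  stratum Medium: (620/960)²·(1 − 87/620)·0.793·0.207/86 = 0.000684418
  stratum Large: (180/960)²·(1 − 10/180)·0.400·0.600/9 = 0.000885417
V̂(p̂_st) = 0.0021538; SE = √V̂ = 0.046409

p̂_st ≈ 0.6705, SE ≈ 0.0464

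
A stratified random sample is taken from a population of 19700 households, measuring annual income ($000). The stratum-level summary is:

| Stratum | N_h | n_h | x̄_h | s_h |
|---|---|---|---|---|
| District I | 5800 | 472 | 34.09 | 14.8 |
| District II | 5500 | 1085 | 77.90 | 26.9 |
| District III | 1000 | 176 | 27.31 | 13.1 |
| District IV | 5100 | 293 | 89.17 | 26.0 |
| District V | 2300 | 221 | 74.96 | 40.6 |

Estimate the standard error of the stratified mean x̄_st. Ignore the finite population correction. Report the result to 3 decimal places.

SE(x̄_st) ≈ 0.592

V̂(x̄_st) = Σ W_h² s_h²/n_h, with W_h = N_h/N and N = 19700:
  stratum District I: (5800/19700)²·14.8²/472 = 0.0402258
  stratum District II: (5500/19700)²·26.9²/1085 = 0.0519838
  stratum District III: (1000/19700)²·13.1²/176 = 0.00251245
  stratum District IV: (5100/19700)²·26.0²/293 = 0.154628
  stratum District V: (2300/19700)²·40.6²/221 = 0.101668
V̂(x̄_st) = 0.351017
SE(x̄_st) = √0.351017 = 0.592467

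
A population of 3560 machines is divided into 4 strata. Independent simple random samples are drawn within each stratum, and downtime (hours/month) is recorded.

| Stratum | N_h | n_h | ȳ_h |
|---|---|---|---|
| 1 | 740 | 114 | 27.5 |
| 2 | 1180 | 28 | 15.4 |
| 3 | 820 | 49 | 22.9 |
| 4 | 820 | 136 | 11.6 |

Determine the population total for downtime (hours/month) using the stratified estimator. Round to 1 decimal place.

τ̂_st ≈ 66812.0

τ̂_st = Σ N_h ȳ_h = 740·27.5 + 1180·15.4 + 820·22.9 + 820·11.6 = 66812.0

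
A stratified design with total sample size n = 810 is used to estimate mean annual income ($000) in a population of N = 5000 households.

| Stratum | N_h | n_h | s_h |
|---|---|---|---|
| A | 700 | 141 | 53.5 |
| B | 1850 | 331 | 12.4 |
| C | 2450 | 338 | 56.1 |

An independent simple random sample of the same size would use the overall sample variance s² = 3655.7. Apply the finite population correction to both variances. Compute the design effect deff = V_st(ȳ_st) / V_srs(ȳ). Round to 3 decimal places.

V̂(ȳ_st) = Σ W_h² (1 − n_h/N_h) s_h²/n_h, with W_h = N_h/N and N = 5000:
  stratum A: (700/5000)²·(1 − 141/700)·53.5²/141 = 0.31773
  stratum B: (1850/5000)²·(1 − 331/1850)·12.4²/331 = 0.0522162
  stratum C: (2450/5000)²·(1 − 338/2450)·56.1²/338 = 1.92721
V_st = 2.29716
V_srs = (1 − 810/5000)·3655.7/810 = 3.78207
deff = V_st / V_srs = 2.29716/3.78207 = 0.6074

deff ≈ 0.607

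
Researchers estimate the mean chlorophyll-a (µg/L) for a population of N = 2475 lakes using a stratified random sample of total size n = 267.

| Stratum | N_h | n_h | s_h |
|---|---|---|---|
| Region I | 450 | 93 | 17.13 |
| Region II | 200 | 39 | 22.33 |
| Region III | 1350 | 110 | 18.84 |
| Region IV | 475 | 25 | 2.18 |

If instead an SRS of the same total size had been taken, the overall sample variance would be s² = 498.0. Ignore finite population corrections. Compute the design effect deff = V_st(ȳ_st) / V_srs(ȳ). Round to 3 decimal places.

V̂(ȳ_st) = Σ W_h² s_h²/n_h, with W_h = N_h/N and N = 2475:
  stratum Region I: (450/2475)²·17.13²/93 = 0.104305
  stratum Region II: (200/2475)²·22.33²/39 = 0.0834877
  stratum Region III: (1350/2475)²·18.84²/110 = 0.960033
  stratum Region IV: (475/2475)²·2.18²/25 = 0.0070018
V_st = 1.15483
V_srs = s²/n = 498.0/267 = 1.86517
deff = V_st / V_srs = 1.15483/1.86517 = 0.6192

deff ≈ 0.619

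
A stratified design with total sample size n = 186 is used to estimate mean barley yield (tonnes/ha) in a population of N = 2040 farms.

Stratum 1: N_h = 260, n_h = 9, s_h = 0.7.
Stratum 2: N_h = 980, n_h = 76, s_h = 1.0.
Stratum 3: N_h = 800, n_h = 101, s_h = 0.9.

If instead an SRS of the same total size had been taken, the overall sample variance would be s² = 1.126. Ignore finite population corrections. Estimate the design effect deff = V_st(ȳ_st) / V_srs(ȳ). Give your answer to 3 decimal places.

deff ≈ 0.851

V̂(ȳ_st) = Σ W_h² s_h²/n_h, with W_h = N_h/N and N = 2040:
  stratum 1: (260/2040)²·0.7²/9 = 0.000884382
  stratum 2: (980/2040)²·1.0²/76 = 0.00303653
  stratum 3: (800/2040)²·0.9²/101 = 0.00123334
V_st = 0.00515426
V_srs = s²/n = 1.126/186 = 0.00605376
deff = V_st / V_srs = 0.00515426/0.00605376 = 0.8514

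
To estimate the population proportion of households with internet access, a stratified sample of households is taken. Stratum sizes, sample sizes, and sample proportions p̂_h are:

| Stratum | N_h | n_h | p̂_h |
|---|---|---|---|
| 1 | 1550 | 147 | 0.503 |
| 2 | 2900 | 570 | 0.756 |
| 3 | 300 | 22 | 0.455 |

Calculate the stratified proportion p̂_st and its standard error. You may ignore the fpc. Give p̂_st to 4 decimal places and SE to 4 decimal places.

p̂_st ≈ 0.6544, SE ≈ 0.0187

N = 4750; stratum weights W_h = N_h/N.
p̂_st = Σ W_h p̂_h = (1550·0.503 + 2900·0.756 + 300·0.455)/4750 = 0.65443
V̂(p̂_st) = Σ W_h² p̂_h(1−p̂_h)/(n_h−1):
  stratum 1: (1550/4750)²·0.503·0.497/146 = 0.000182326
  stratum 2: (2900/4750)²·0.756·0.244/569 = 0.000120839
  stratum 3: (300/4750)²·0.455·0.545/21 = 4.71025e-05
V̂(p̂_st) = 0.000350267; SE = √V̂ = 0.0187154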